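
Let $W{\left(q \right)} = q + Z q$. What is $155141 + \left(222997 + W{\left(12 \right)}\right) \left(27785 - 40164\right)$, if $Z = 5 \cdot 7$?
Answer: $-2765672450$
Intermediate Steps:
$Z = 35$
$W{\left(q \right)} = 36 q$ ($W{\left(q \right)} = q + 35 q = 36 q$)
$155141 + \left(222997 + W{\left(12 \right)}\right) \left(27785 - 40164\right) = 155141 + \left(222997 + 36 \cdot 12\right) \left(27785 - 40164\right) = 155141 + \left(222997 + 432\right) \left(-12379\right) = 155141 + 223429 \left(-12379\right) = 155141 - 2765827591 = -2765672450$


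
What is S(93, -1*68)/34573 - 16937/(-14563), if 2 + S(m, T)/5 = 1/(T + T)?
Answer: 11373810863/9782025352 ≈ 1.1627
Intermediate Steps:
S(m, T) = -10 + 5/(2*T) (S(m, T) = -10 + 5/(T + T) = -10 + 5/((2*T)) = -10 + 5*(1/(2*T)) = -10 + 5/(2*T))
S(93, -1*68)/34573 - 16937/(-14563) = (-10 + 5/(2*((-1*68))))/34573 - 16937/(-14563) = (-10 + (5/2)/(-68))*(1/34573) - 16937*(-1/14563) = (-10 + (5/2)*(-1/68))*(1/34573) + 16937/14563 = (-10 - 5/136)*(1/34573) + 16937/14563 = -1365/136*1/34573 + 16937/14563 = -195/671704 + 16937/14563 = 11373810863/9782025352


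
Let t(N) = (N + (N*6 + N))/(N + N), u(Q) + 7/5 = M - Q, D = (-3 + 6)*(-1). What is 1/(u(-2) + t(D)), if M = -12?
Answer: -5/37 ≈ -0.13514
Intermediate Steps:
D = -3 (D = 3*(-1) = -3)
u(Q) = -67/5 - Q (u(Q) = -7/5 + (-12 - Q) = -67/5 - Q)
t(N) = 4 (t(N) = (N + (6*N + N))/((2*N)) = (N + 7*N)*(1/(2*N)) = (8*N)*(1/(2*N)) = 4)
1/(u(-2) + t(D)) = 1/((-67/5 - 1*(-2)) + 4) = 1/((-67/5 + 2) + 4) = 1/(-57/5 + 4) = 1/(-37/5) = -5/37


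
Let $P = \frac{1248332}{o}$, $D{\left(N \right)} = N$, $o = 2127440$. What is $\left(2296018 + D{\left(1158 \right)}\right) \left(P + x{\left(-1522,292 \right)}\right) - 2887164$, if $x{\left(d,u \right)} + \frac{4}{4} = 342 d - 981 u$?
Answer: $- \frac{35212356138869934}{18995} \approx -1.8538 \cdot 10^{12}$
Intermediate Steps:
$x{\left(d,u \right)} = -1 - 981 u + 342 d$ ($x{\left(d,u \right)} = -1 + \left(342 d - 981 u\right) = -1 + \left(- 981 u + 342 d\right) = -1 - 981 u + 342 d$)
$P = \frac{312083}{531860}$ ($P = \frac{1248332}{2127440} = 1248332 \cdot \frac{1}{2127440} = \frac{312083}{531860} \approx 0.58678$)
$\left(2296018 + D{\left(1158 \right)}\right) \left(P + x{\left(-1522,292 \right)}\right) - 2887164 = \left(2296018 + 1158\right) \left(\frac{312083}{531860} - 806977\right) - 2887164 = 2297176 \left(\frac{312083}{531860} - 806977\right) - 2887164 = 2297176 \left(- \frac{429198475137}{531860}\right) - 2887164 = - \frac{35212301297189754}{18995} - 2887164 = - \frac{35212356138869934}{18995}$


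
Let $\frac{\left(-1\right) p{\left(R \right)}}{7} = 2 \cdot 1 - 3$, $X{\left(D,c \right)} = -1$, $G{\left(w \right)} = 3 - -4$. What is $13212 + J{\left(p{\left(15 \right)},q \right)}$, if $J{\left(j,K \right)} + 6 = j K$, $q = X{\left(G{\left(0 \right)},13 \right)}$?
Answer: $13199$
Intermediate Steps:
$G{\left(w \right)} = 7$ ($G{\left(w \right)} = 3 + 4 = 7$)
$q = -1$
$p{\left(R \right)} = 7$ ($p{\left(R \right)} = - 7 \left(2 \cdot 1 - 3\right) = - 7 \left(2 - 3\right) = \left(-7\right) \left(-1\right) = 7$)
$J{\left(j,K \right)} = -6 + K j$ ($J{\left(j,K \right)} = -6 + j K = -6 + K j$)
$13212 + J{\left(p{\left(15 \right)},q \right)} = 13212 - 13 = 13199$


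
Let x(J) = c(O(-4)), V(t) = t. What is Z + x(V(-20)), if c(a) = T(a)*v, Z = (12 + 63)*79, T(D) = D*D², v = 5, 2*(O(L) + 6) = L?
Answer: 3365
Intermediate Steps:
O(L) = -6 + L/2
T(D) = D³
Z = 5925 (Z = 75*79 = 5925)
c(a) = 5*a³ (c(a) = a³*5 = 5*a³)
x(J) = -2560 (x(J) = 5*(-6 + (½)*(-4))³ = 5*(-6 - 2)³ = 5*(-8)³ = 5*(-512) = -2560)
Z + x(V(-20)) = 5925 - 2560 = 3365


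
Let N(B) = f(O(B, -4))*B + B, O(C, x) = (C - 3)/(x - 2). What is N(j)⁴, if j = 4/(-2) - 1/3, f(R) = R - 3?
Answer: 24010000/531441 ≈ 45.179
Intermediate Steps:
O(C, x) = (-3 + C)/(-2 + x)
f(R) = -3 + R
j = -7/3 (j = 4*(-½) - 1*⅓ = -2 - ⅓ = -7/3 ≈ -2.3333)
N(B) = B + B*(-5/2 - B/6) (N(B) = (-3 + (-3 + B)/(-2 - 4))*B + B = (-3 + (-3 + B)/(-6))*B + B = (-3 - (-3 + B)/6)*B + B = (-3 + (½ - B/6))*B + B = (-5/2 - B/6)*B + B = B*(-5/2 - B/6) + B = B + B*(-5/2 - B/6))
N(j)⁴ = (-⅙*(-7/3)*(9 - 7/3))⁴ = (-⅙*(-7/3)*20/3)⁴ = (70/27)⁴ = 24010000/531441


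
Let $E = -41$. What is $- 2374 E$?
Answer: $97334$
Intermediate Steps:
$- 2374 E = \left(-2374\right) \left(-41\right) = 97334$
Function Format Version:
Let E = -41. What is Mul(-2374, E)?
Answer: 97334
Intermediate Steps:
Mul(-2374, E) = Mul(-2374, -41) = 97334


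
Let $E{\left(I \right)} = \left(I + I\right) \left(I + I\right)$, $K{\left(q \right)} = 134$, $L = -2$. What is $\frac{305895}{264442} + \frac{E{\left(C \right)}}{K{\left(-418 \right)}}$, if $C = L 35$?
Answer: $\frac{2612026565}{17717614} \approx 147.43$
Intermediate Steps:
$C = -70$ ($C = \left(-2\right) 35 = -70$)
$E{\left(I \right)} = 4 I^{2}$ ($E{\left(I \right)} = 2 I 2 I = 4 I^{2}$)
$\frac{305895}{264442} + \frac{E{\left(C \right)}}{K{\left(-418 \right)}} = \frac{305895}{264442} + \frac{4 \left(-70\right)^{2}}{134} = 305895 \cdot \frac{1}{264442} + 4 \cdot 4900 \cdot \frac{1}{134} = \frac{305895}{264442} + 19600 \cdot \frac{1}{134} = \frac{305895}{264442} + \frac{9800}{67} = \frac{2612026565}{17717614}$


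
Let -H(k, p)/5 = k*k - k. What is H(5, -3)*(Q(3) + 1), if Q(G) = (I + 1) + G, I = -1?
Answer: -400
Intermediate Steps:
H(k, p) = -5*k² + 5*k (H(k, p) = -5*(k*k - k) = -5*(k² - k) = -5*k² + 5*k)
Q(G) = G (Q(G) = (-1 + 1) + G = 0 + G = G)
H(5, -3)*(Q(3) + 1) = (5*5*(1 - 1*5))*(3 + 1) = (5*5*(1 - 5))*4 = (5*5*(-4))*4 = -100*4 = -400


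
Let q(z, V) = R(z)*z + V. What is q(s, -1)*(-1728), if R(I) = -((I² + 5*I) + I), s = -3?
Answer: 48384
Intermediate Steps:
R(I) = -I² - 6*I (R(I) = -(I² + 6*I) = -I² - 6*I)
q(z, V) = V - z²*(6 + z) (q(z, V) = (-z*(6 + z))*z + V = -z²*(6 + z) + V = V - z²*(6 + z))
q(s, -1)*(-1728) = (-1 - 1*(-3)²*(6 - 3))*(-1728) = (-1 - 1*9*3)*(-1728) = (-1 - 27)*(-1728) = -28*(-1728) = 48384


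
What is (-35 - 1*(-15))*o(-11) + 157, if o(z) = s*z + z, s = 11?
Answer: 2797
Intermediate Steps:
o(z) = 12*z (o(z) = 11*z + z = 12*z)
(-35 - 1*(-15))*o(-11) + 157 = (-35 - 1*(-15))*(12*(-11)) + 157 = (-35 + 15)*(-132) + 157 = -20*(-132) + 157 = 2640 + 157 = 2797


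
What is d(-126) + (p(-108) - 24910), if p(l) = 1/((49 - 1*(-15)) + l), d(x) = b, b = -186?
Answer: -1104225/44 ≈ -25096.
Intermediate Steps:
d(x) = -186
p(l) = 1/(64 + l) (p(l) = 1/((49 + 15) + l) = 1/(64 + l))
d(-126) + (p(-108) - 24910) = -186 + (1/(64 - 108) - 24910) = -186 + (1/(-44) - 24910) = -186 + (-1/44 - 24910) = -186 - 1096041/44 = -1104225/44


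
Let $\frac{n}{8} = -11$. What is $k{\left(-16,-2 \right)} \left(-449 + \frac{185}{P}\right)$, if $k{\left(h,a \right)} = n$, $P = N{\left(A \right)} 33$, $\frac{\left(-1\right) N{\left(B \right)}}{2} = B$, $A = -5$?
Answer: $\frac{118388}{3} \approx 39463.0$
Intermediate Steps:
$N{\left(B \right)} = - 2 B$
$P = 330$ ($P = \left(-2\right) \left(-5\right) 33 = 10 \cdot 33 = 330$)
$n = -88$ ($n = 8 \left(-11\right) = -88$)
$k{\left(h,a \right)} = -88$
$k{\left(-16,-2 \right)} \left(-449 + \frac{185}{P}\right) = - 88 \left(-449 + \frac{185}{330}\right) = - 88 \left(-449 + 185 \cdot \frac{1}{330}\right) = - 88 \left(-449 + \frac{37}{66}\right) = \left(-88\right) \left(- \frac{29597}{66}\right) = \frac{118388}{3}$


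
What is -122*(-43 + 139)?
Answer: -11712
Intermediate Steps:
-122*(-43 + 139) = -122*96 = -11712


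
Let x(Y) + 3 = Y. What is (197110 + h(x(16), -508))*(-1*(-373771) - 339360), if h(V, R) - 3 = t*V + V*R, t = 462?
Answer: 6762277665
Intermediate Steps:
x(Y) = -3 + Y
h(V, R) = 3 + 462*V + R*V (h(V, R) = 3 + (462*V + V*R) = 3 + (462*V + R*V) = 3 + 462*V + R*V)
(197110 + h(x(16), -508))*(-1*(-373771) - 339360) = (197110 + (3 + 462*(-3 + 16) - 508*(-3 + 16)))*(-1*(-373771) - 339360) = (197110 + (3 + 462*13 - 508*13))*(373771 - 339360) = (197110 + (3 + 6006 - 6604))*34411 = (197110 - 595)*34411 = 196515*34411 = 6762277665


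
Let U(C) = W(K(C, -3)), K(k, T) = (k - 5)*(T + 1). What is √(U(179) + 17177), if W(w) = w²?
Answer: √138281 ≈ 371.86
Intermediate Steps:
K(k, T) = (1 + T)*(-5 + k) (K(k, T) = (-5 + k)*(1 + T) = (1 + T)*(-5 + k))
U(C) = (10 - 2*C)² (U(C) = (-5 + C - 5*(-3) - 3*C)² = (-5 + C + 15 - 3*C)² = (10 - 2*C)²)
√(U(179) + 17177) = √(4*(-5 + 179)² + 17177) = √(4*174² + 17177) = √(4*30276 + 17177) = √(121104 + 17177) = √138281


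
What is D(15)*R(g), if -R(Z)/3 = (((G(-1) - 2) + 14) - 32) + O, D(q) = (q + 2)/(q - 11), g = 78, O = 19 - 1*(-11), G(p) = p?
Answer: -459/4 ≈ -114.75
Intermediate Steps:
O = 30 (O = 19 + 11 = 30)
D(q) = (2 + q)/(-11 + q)
R(Z) = -27 (R(Z) = -3*((((-1 - 2) + 14) - 32) + 30) = -3*(((-3 + 14) - 32) + 30) = -3*((11 - 32) + 30) = -3*(-21 + 30) = -3*9 = -27)
D(15)*R(g) = ((2 + 15)/(-11 + 15))*(-27) = (17/4)*(-27) = -459/4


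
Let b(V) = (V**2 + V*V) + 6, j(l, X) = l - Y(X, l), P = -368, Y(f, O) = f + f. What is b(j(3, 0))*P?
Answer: -8832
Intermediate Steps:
Y(f, O) = 2*f
j(l, X) = l - 2*X
b(V) = 6 + 2*V**2 (b(V) = (V**2 + V**2) + 6 = 2*V**2 + 6 = 6 + 2*V**2)
b(j(3, 0))*P = (6 + 2*(3 - 2*0)**2)*(-368) = (6 + 2*(3 + 0)**2)*(-368) = (6 + 2*3**2)*(-368) = (6 + 2*9)*(-368) = (6 + 18)*(-368) = 24*(-368) = -8832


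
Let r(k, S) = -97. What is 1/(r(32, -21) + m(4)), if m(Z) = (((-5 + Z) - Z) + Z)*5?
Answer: -1/102 ≈ -0.0098039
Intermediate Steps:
m(Z) = -25 + 5*Z (m(Z) = (-5 + Z)*5 = -25 + 5*Z)
1/(r(32, -21) + m(4)) = 1/(-97 + (-25 + 5*4)) = 1/(-97 + (-25 + 20)) = 1/(-97 - 5) = 1/(-102) = -1/102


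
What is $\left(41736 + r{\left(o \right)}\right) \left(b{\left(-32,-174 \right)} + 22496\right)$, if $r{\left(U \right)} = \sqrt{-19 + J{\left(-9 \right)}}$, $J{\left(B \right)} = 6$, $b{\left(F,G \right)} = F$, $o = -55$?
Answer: $937557504 + 22464 i \sqrt{13} \approx 9.3756 \cdot 10^{8} + 80995.0 i$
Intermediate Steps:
$r{\left(U \right)} = i \sqrt{13}$ ($r{\left(U \right)} = \sqrt{-19 + 6} = \sqrt{-13} = i \sqrt{13}$)
$\left(41736 + r{\left(o \right)}\right) \left(b{\left(-32,-174 \right)} + 22496\right) = \left(41736 + i \sqrt{13}\right) \left(-32 + 22496\right) = \left(41736 + i \sqrt{13}\right) 22464 = 937557504 + 22464 i \sqrt{13}$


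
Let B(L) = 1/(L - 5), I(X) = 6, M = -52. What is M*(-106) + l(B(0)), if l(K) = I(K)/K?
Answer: 5482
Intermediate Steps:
B(L) = 1/(-5 + L)
l(K) = 6/K
M*(-106) + l(B(0)) = -52*(-106) + 6/(1/(-5 + 0)) = 5512 + 6/(1/(-5)) = 5512 + 6/(-⅕) = 5512 + 6*(-5) = 5512 - 30 = 5482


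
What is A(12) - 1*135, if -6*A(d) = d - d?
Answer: -135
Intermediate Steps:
A(d) = 0 (A(d) = -(d - d)/6 = -⅙*0 = 0)
A(12) - 1*135 = 0 - 1*135 = 0 - 135 = -135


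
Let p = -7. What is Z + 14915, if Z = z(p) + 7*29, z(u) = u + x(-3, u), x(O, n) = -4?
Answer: 15107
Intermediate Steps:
z(u) = -4 + u (z(u) = u - 4 = -4 + u)
Z = 192 (Z = (-4 - 7) + 7*29 = -11 + 203 = 192)
Z + 14915 = 192 + 14915 = 15107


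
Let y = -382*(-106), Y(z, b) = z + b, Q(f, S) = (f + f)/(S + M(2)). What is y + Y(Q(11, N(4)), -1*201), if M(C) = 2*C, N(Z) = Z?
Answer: 161175/4 ≈ 40294.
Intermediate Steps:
Q(f, S) = 2*f/(4 + S) (Q(f, S) = (f + f)/(S + 2*2) = (2*f)/(S + 4) = (2*f)/(4 + S) = 2*f/(4 + S))
Y(z, b) = b + z
y = 40492
y + Y(Q(11, N(4)), -1*201) = 40492 + (-1*201 + 2*11/(4 + 4)) = 40492 + (-201 + 2*11/8) = 40492 + (-201 + 2*11*(⅛)) = 40492 + (-201 + 11/4) = 40492 - 793/4 = 161175/4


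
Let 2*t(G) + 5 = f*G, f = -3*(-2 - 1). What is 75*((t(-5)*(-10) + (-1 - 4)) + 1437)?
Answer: 126150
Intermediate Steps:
f = 9 (f = -3*(-3) = 9)
t(G) = -5/2 + 9*G/2 (t(G) = -5/2 + (9*G)/2 = -5/2 + 9*G/2)
75*((t(-5)*(-10) + (-1 - 4)) + 1437) = 75*(((-5/2 + (9/2)*(-5))*(-10) + (-1 - 4)) + 1437) = 75*(((-5/2 - 45/2)*(-10) - 5) + 1437) = 75*((-25*(-10) - 5) + 1437) = 75*((250 - 5) + 1437) = 75*(245 + 1437) = 75*1682 = 126150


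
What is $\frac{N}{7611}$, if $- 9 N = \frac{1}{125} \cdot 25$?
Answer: $- \frac{1}{342495} \approx -2.9198 \cdot 10^{-6}$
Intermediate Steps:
$N = - \frac{1}{45}$ ($N = - \frac{\frac{1}{125} \cdot 25}{9} = \left(- \frac{1}{9}\right) \frac{1}{5} = - \frac{1}{45} \approx -0.022222$)
$\frac{N}{7611} = - \frac{1}{45 \cdot 7611} = \left(- \frac{1}{45}\right) \frac{1}{7611} = - \frac{1}{342495}$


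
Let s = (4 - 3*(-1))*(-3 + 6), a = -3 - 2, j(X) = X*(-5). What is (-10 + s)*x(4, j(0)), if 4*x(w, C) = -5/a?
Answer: 11/4 ≈ 2.7500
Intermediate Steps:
j(X) = -5*X
a = -5
x(w, C) = 1/4 (x(w, C) = (-5/(-5))/4 = (-5*(-1/5))/4 = (1/4)*1 = 1/4)
s = 21 (s = (4 + 3)*3 = 7*3 = 21)
(-10 + s)*x(4, j(0)) = (-10 + 21)*(1/4) = 11*(1/4) = 11/4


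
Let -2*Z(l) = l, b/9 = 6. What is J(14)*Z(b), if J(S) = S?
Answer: -378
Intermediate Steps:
b = 54 (b = 9*6 = 54)
Z(l) = -l/2
J(14)*Z(b) = 14*(-½*54) = 14*(-27) = -378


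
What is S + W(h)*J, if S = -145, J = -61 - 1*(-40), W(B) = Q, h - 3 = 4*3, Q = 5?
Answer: -250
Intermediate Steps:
h = 15 (h = 3 + 4*3 = 3 + 12 = 15)
W(B) = 5
J = -21 (J = -61 + 40 = -21)
S + W(h)*J = -145 + 5*(-21) = -145 - 105 = -250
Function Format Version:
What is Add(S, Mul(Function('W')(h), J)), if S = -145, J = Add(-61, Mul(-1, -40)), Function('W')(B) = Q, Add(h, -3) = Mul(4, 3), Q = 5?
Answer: -250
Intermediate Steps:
h = 15 (h = Add(3, Mul(4, 3)) = Add(3, 12) = 15)
Function('W')(B) = 5
J = -21 (J = Add(-61, 40) = -21)
Add(S, Mul(Function('W')(h), J)) = Add(-145, Mul(5, -21)) = Add(-145, -105) = -250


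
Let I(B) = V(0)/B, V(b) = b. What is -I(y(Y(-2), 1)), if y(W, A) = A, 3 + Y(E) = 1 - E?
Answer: 0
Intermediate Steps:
Y(E) = -2 - E (Y(E) = -3 + (1 - E) = -2 - E)
I(B) = 0 (I(B) = 0/B = 0)
-I(y(Y(-2), 1)) = -1*0 = 0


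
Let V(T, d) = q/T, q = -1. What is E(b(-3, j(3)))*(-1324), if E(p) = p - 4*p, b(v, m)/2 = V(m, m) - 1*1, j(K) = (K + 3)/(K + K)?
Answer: -15888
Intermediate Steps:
j(K) = (3 + K)/(2*K) (j(K) = (3 + K)/((2*K)) = (3 + K)*(1/(2*K)) = (3 + K)/(2*K))
V(T, d) = -1/T
b(v, m) = -2 - 2/m (b(v, m) = 2*(-1/m - 1*1) = 2*(-1/m - 1) = 2*(-1 - 1/m) = -2 - 2/m)
E(p) = -3*p
E(b(-3, j(3)))*(-1324) = -3*(-2 - 2*6/(3 + 3))*(-1324) = -3*(-2 - 2/1)*(-1324) = -3*(-2 - 2*1)*(-1324) = -3*(-2 - 2)*(-1324) = -3*(-4)*(-1324) = 12*(-1324) = -15888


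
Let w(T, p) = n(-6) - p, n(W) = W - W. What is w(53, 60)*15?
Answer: -900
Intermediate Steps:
n(W) = 0
w(T, p) = -p (w(T, p) = 0 - p = -p)
w(53, 60)*15 = -1*60*15 = -60*15 = -900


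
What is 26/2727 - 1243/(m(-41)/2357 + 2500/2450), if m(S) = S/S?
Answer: -391479052499/321510573 ≈ -1217.6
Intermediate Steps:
m(S) = 1
26/2727 - 1243/(m(-41)/2357 + 2500/2450) = 26/2727 - 1243/(1/2357 + 2500/2450) = 26*(1/2727) - 1243/(1*(1/2357) + 2500*(1/2450)) = 26/2727 - 1243/(1/2357 + 50/49) = 26/2727 - 1243/117899/115493 = 26/2727 - 1243*115493/117899 = 26/2727 - 143557799/117899 = -391479052499/321510573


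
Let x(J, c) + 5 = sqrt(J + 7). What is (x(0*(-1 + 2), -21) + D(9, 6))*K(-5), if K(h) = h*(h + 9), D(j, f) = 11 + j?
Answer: -300 - 20*sqrt(7) ≈ -352.92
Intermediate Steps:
x(J, c) = -5 + sqrt(7 + J) (x(J, c) = -5 + sqrt(J + 7) = -5 + sqrt(7 + J))
K(h) = h*(9 + h)
(x(0*(-1 + 2), -21) + D(9, 6))*K(-5) = ((-5 + sqrt(7 + 0*(-1 + 2))) + (11 + 9))*(-5*(9 - 5)) = ((-5 + sqrt(7 + 0*1)) + 20)*(-5*4) = ((-5 + sqrt(7 + 0)) + 20)*(-20) = ((-5 + sqrt(7)) + 20)*(-20) = (15 + sqrt(7))*(-20) = -300 - 20*sqrt(7)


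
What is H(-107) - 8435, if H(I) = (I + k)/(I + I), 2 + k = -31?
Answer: -902475/107 ≈ -8434.3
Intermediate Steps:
k = -33 (k = -2 - 31 = -33)
H(I) = (-33 + I)/(2*I) (H(I) = (I - 33)/(I + I) = (-33 + I)/((2*I)) = (-33 + I)*(1/(2*I)) = (-33 + I)/(2*I))
H(-107) - 8435 = (½)*(-33 - 107)/(-107) - 8435 = (½)*(-1/107)*(-140) - 8435 = 70/107 - 8435 = -902475/107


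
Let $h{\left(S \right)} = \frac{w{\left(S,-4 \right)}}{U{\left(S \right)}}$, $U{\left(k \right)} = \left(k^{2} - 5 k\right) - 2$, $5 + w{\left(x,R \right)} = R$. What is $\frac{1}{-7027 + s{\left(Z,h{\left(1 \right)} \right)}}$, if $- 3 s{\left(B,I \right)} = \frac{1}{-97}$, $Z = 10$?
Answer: $- \frac{291}{2044856} \approx -0.00014231$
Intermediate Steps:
$w{\left(x,R \right)} = -5 + R$
$U{\left(k \right)} = -2 + k^{2} - 5 k$
$h{\left(S \right)} = - \frac{9}{-2 + S^{2} - 5 S}$ ($h{\left(S \right)} = \frac{-5 - 4}{-2 + S^{2} - 5 S} = - \frac{9}{-2 + S^{2} - 5 S}$)
$s{\left(B,I \right)} = \frac{1}{291}$ ($s{\left(B,I \right)} = - \frac{1}{3 \left(-97\right)} = \left(- \frac{1}{3}\right) \left(- \frac{1}{97}\right) = \frac{1}{291}$)
$\frac{1}{-7027 + s{\left(Z,h{\left(1 \right)} \right)}} = \frac{1}{-7027 + \frac{1}{291}} = \frac{1}{- \frac{2044856}{291}} = - \frac{291}{2044856}$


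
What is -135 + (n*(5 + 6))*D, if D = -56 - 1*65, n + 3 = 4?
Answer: -1466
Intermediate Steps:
n = 1 (n = -3 + 4 = 1)
D = -121 (D = -56 - 65 = -121)
-135 + (n*(5 + 6))*D = -135 + (1*(5 + 6))*(-121) = -135 + (1*11)*(-121) = -135 + 11*(-121) = -135 - 1331 = -1466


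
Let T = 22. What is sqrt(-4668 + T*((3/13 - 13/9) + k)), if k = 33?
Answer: I*sqrt(6036394)/39 ≈ 62.998*I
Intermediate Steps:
sqrt(-4668 + T*((3/13 - 13/9) + k)) = sqrt(-4668 + 22*((3/13 - 13/9) + 33)) = sqrt(-4668 + 22*(-142/117 + 33)) = sqrt(-4668 + 22*(3719/117)) = sqrt(-4668 + 81818/117) = sqrt(-464338/117) = I*sqrt(6036394)/39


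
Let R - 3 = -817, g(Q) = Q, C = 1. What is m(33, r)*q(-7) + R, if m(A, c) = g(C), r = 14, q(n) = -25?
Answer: -839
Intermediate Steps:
m(A, c) = 1
R = -814 (R = 3 - 817 = -814)
m(33, r)*q(-7) + R = 1*(-25) - 814 = -25 - 814 = -839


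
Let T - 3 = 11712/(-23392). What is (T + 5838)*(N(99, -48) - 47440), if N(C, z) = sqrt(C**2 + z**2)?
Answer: -202540573200/731 + 12808215*sqrt(1345)/731 ≈ -2.7643e+8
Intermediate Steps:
T = 1827/731 (T = 3 + 11712/(-23392) = 3 + 11712*(-1/23392) = 3 - 366/731 = 1827/731 ≈ 2.4993)
(T + 5838)*(N(99, -48) - 47440) = (1827/731 + 5838)*(sqrt(99**2 + (-48)**2) - 47440) = 4269405*(sqrt(9801 + 2304) - 47440)/731 = 4269405*(sqrt(12105) - 47440)/731 = 4269405*(3*sqrt(1345) - 47440)/731 = 4269405*(-47440 + 3*sqrt(1345))/731 = -202540573200/731 + 12808215*sqrt(1345)/731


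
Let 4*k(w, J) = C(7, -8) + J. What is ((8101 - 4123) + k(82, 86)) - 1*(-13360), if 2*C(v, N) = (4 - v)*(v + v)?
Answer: 69417/4 ≈ 17354.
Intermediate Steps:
C(v, N) = v*(4 - v) (C(v, N) = ((4 - v)*(v + v))/2 = ((4 - v)*(2*v))/2 = (2*v*(4 - v))/2 = v*(4 - v))
k(w, J) = -21/4 + J/4 (k(w, J) = (7*(4 - 1*7) + J)/4 = (7*(4 - 7) + J)/4 = (7*(-3) + J)/4 = (-21 + J)/4 = -21/4 + J/4)
((8101 - 4123) + k(82, 86)) - 1*(-13360) = ((8101 - 4123) + (-21/4 + (1/4)*86)) - 1*(-13360) = (3978 + (-21/4 + 43/2)) + 13360 = (3978 + 65/4) + 13360 = 15977/4 + 13360 = 69417/4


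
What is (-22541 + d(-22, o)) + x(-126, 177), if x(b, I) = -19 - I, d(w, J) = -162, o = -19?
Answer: -22899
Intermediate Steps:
(-22541 + d(-22, o)) + x(-126, 177) = (-22541 - 162) + (-19 - 1*177) = -22703 + (-19 - 177) = -22703 - 196 = -22899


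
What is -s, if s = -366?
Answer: 366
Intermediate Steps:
-s = -1*(-366) = 366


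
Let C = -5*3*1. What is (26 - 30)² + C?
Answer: 1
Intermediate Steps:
C = -15 (C = -15*1 = -15)
(26 - 30)² + C = (26 - 30)² - 15 = (-4)² - 15 = 16 - 15 = 1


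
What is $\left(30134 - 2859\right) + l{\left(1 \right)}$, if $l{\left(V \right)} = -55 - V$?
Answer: $27219$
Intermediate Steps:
$\left(30134 - 2859\right) + l{\left(1 \right)} = \left(30134 - 2859\right) - 56 = 27275 - 56 = 27219$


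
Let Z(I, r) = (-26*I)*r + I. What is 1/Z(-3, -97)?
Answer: -1/7569 ≈ -0.00013212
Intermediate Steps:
Z(I, r) = I - 26*I*r (Z(I, r) = -26*I*r + I = I - 26*I*r)
1/Z(-3, -97) = 1/(-3*(1 - 26*(-97))) = 1/(-3*(1 + 2522)) = 1/(-3*2523) = 1/(-7569) = -1/7569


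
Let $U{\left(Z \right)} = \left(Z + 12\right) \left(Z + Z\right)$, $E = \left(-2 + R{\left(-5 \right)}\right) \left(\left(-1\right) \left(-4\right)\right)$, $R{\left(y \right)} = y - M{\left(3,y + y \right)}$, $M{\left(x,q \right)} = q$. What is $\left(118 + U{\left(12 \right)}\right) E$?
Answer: $8328$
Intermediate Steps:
$R{\left(y \right)} = - y$ ($R{\left(y \right)} = y - \left(y + y\right) = y - 2 y = - y$)
$E = 12$ ($E = \left(-2 - -5\right) \left(\left(-1\right) \left(-4\right)\right) = \left(-2 + 5\right) 4 = 3 \cdot 4 = 12$)
$U{\left(Z \right)} = 2 Z \left(12 + Z\right)$ ($U{\left(Z \right)} = \left(12 + Z\right) 2 Z = 2 Z \left(12 + Z\right)$)
$\left(118 + U{\left(12 \right)}\right) E = \left(118 + 2 \cdot 12 \left(12 + 12\right)\right) 12 = \left(118 + 2 \cdot 12 \cdot 24\right) 12 = \left(118 + 576\right) 12 = 694 \cdot 12 = 8328$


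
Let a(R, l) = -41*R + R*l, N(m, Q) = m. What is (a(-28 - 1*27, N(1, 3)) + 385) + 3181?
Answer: 5766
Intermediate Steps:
(a(-28 - 1*27, N(1, 3)) + 385) + 3181 = ((-28 - 1*27)*(-41 + 1) + 385) + 3181 = ((-28 - 27)*(-40) + 385) + 3181 = (-55*(-40) + 385) + 3181 = (2200 + 385) + 3181 = 2585 + 3181 = 5766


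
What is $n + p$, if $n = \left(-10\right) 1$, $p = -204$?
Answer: $-214$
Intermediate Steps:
$n = -10$
$n + p = -10 - 204 = -214$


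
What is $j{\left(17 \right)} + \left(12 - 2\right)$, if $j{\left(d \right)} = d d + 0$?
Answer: $299$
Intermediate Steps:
$j{\left(d \right)} = d^{2}$ ($j{\left(d \right)} = d^{2} + 0 = d^{2}$)
$j{\left(17 \right)} + \left(12 - 2\right) = 17^{2} + \left(12 - 2\right) = 289 + \left(12 - 2\right) = 289 + 10 = 299$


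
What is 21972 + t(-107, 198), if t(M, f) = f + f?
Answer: 22368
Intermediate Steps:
t(M, f) = 2*f
21972 + t(-107, 198) = 21972 + 2*198 = 21972 + 396 = 22368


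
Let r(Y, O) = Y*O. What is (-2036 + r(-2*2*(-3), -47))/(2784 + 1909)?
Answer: -200/361 ≈ -0.55402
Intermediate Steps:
r(Y, O) = O*Y
(-2036 + r(-2*2*(-3), -47))/(2784 + 1909) = (-2036 - 47*(-2*2)*(-3))/(2784 + 1909) = (-2036 - (-188)*(-3))/4693 = (-2036 - 47*12)*(1/4693) = (-2036 - 564)*(1/4693) = -2600*1/4693 = -200/361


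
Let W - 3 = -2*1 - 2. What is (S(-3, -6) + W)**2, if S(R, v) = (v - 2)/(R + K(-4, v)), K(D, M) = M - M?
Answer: 25/9 ≈ 2.7778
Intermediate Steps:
W = -1 (W = 3 + (-2*1 - 2) = 3 + (-2 - 2) = 3 - 4 = -1)
K(D, M) = 0
S(R, v) = (-2 + v)/R (S(R, v) = (v - 2)/(R + 0) = (-2 + v)/R)
(S(-3, -6) + W)**2 = ((-2 - 6)/(-3) - 1)**2 = (-1/3*(-8) - 1)**2 = (8/3 - 1)**2 = (5/3)**2 = 25/9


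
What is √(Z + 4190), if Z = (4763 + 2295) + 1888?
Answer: 4*√821 ≈ 114.61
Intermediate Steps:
Z = 8946 (Z = 7058 + 1888 = 8946)
√(Z + 4190) = √(8946 + 4190) = √13136 = 4*√821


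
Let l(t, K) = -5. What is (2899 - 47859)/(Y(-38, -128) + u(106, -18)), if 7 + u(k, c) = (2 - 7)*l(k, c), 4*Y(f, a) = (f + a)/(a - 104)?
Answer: -4172288/1687 ≈ -2473.2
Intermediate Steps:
Y(f, a) = (a + f)/(4*(-104 + a)) (Y(f, a) = ((f + a)/(a - 104))/4 = ((a + f)/(-104 + a))/4 = (a + f)/(4*(-104 + a)))
u(k, c) = 18 (u(k, c) = -7 + (2 - 7)*(-5) = -7 - 5*(-5) = -7 + 25 = 18)
(2899 - 47859)/(Y(-38, -128) + u(106, -18)) = (2899 - 47859)/((-128 - 38)/(4*(-104 - 128)) + 18) = -44960/((¼)*(-166)/(-232) + 18) = -44960/((¼)*(-1/232)*(-166) + 18) = -44960/(83/464 + 18) = -44960/8435/464 = -44960*464/8435 = -4172288/1687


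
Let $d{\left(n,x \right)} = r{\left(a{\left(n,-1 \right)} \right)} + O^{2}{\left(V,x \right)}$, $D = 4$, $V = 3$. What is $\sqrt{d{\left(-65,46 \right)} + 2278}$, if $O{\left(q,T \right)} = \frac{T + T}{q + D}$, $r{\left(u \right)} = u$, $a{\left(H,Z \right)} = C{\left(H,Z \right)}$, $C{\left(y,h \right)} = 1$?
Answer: $\frac{\sqrt{120135}}{7} \approx 49.515$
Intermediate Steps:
$a{\left(H,Z \right)} = 1$
$O{\left(q,T \right)} = \frac{2 T}{4 + q}$ ($O{\left(q,T \right)} = \frac{T + T}{q + 4} = \frac{2 T}{4 + q}$)
$d{\left(n,x \right)} = 1 + \frac{4 x^{2}}{49}$ ($d{\left(n,x \right)} = 1 + \left(\frac{2 x}{4 + 3}\right)^{2} = 1 + \left(\frac{2 x}{7}\right)^{2} = 1 + \frac{4 x^{2}}{49}$)
$\sqrt{d{\left(-65,46 \right)} + 2278} = \sqrt{\left(1 + \frac{4 \cdot 46^{2}}{49}\right) + 2278} = \sqrt{\left(1 + \frac{4}{49} \cdot 2116\right) + 2278} = \sqrt{\left(1 + \frac{8464}{49}\right) + 2278} = \sqrt{\frac{8513}{49} + 2278} = \sqrt{\frac{120135}{49}} = \frac{\sqrt{120135}}{7}$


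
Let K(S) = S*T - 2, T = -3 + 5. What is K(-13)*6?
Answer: -168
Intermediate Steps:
T = 2
K(S) = -2 + 2*S (K(S) = S*2 - 2 = 2*S - 2 = -2 + 2*S)
K(-13)*6 = (-2 + 2*(-13))*6 = (-2 - 26)*6 = -28*6 = -168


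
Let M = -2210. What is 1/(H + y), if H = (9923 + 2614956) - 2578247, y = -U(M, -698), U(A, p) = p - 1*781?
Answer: 1/48111 ≈ 2.0785e-5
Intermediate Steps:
U(A, p) = -781 + p (U(A, p) = p - 781 = -781 + p)
y = 1479 (y = -(-781 - 698) = -1*(-1479) = 1479)
H = 46632 (H = 2624879 - 2578247 = 46632)
1/(H + y) = 1/(46632 + 1479) = 1/48111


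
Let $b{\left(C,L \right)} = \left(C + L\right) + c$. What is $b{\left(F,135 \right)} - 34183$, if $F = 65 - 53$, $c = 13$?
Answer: $-34023$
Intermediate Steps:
$F = 12$ ($F = 65 - 53 = 12$)
$b{\left(C,L \right)} = 13 + C + L$ ($b{\left(C,L \right)} = \left(C + L\right) + 13 = 13 + C + L$)
$b{\left(F,135 \right)} - 34183 = \left(13 + 12 + 135\right) - 34183 = 160 - 34183 = -34023$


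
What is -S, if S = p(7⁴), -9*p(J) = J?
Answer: 2401/9 ≈ 266.78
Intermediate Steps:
p(J) = -J/9
S = -2401/9 (S = -⅑*7⁴ = -⅑*2401 = -2401/9 ≈ -266.78)
-S = -1*(-2401/9) = 2401/9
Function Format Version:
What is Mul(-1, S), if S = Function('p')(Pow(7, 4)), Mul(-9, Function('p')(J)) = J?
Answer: Rational(2401, 9) ≈ 266.78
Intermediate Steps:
Function('p')(J) = Mul(Rational(-1, 9), J)
S = Rational(-2401, 9) (S = Mul(Rational(-1, 9), Pow(7, 4)) = Mul(Rational(-1, 9), 2401) = Rational(-2401, 9) ≈ -266.78)
Mul(-1, S) = Mul(-1, Rational(-2401, 9)) = Rational(2401, 9)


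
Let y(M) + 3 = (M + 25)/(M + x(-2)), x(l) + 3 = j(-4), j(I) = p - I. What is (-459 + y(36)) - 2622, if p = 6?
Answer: -132551/43 ≈ -3082.6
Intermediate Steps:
j(I) = 6 - I
x(l) = 7 (x(l) = -3 + (6 - 1*(-4)) = -3 + (6 + 4) = -3 + 10 = 7)
y(M) = -3 + (25 + M)/(7 + M) (y(M) = -3 + (M + 25)/(M + 7) = -3 + (25 + M)/(7 + M))
(-459 + y(36)) - 2622 = (-459 + 2*(2 - 1*36)/(7 + 36)) - 2622 = (-459 + 2*(2 - 36)/43) - 2622 = (-459 + 2*(1/43)*(-34)) - 2622 = (-459 - 68/43) - 2622 = -19805/43 - 2622 = -132551/43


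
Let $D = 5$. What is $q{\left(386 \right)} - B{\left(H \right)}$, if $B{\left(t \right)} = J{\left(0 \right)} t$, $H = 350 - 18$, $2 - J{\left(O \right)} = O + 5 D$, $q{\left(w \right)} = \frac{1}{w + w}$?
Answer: $\frac{5894993}{772} \approx 7636.0$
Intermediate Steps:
$q{\left(w \right)} = \frac{1}{2 w}$
$J{\left(O \right)} = -23 - O$ ($J{\left(O \right)} = 2 - \left(O + 5 \cdot 5\right) = 2 - \left(O + 25\right) = 2 - \left(25 + O\right) = -23 - O$)
$H = 332$
$B{\left(t \right)} = - 23 t$ ($B{\left(t \right)} = \left(-23 - 0\right) t = \left(-23 + 0\right) t = - 23 t$)
$q{\left(386 \right)} - B{\left(H \right)} = \frac{1}{2 \cdot 386} - \left(-23\right) 332 = \frac{1}{2} \cdot \frac{1}{386} - -7636 = \frac{1}{772} + 7636 = \frac{5894993}{772}$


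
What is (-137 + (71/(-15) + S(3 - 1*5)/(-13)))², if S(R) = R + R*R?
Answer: 765518224/38025 ≈ 20132.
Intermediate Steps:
S(R) = R + R²
(-137 + (71/(-15) + S(3 - 1*5)/(-13)))² = (-137 + (71/(-15) + ((3 - 1*5)*(1 + (3 - 1*5)))/(-13)))² = (-137 + (71*(-1/15) + ((3 - 5)*(1 + (3 - 5)))*(-1/13)))² = (-137 + (-71/15 - 2*(1 - 2)*(-1/13)))² = (-137 + (-71/15 - 2*(-1)*(-1/13)))² = (-137 + (-71/15 + 2*(-1/13)))² = (-137 + (-71/15 - 2/13))² = (-137 - 953/195)² = (-27668/195)² = 765518224/38025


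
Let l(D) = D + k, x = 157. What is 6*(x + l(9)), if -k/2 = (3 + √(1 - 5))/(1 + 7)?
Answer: 1983/2 - 3*I ≈ 991.5 - 3.0*I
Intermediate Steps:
k = -¾ - I/2 (k = -2*(3 + √(1 - 5))/(1 + 7) = -2*(3 + √(-4))/8 = -2*(3 + 2*I)/8 = -2*(3/8 + I/4) = -¾ - I/2 ≈ -0.75 - 0.5*I)
l(D) = -¾ + D - I/2 (l(D) = D + (-¾ - I/2) = -¾ + D - I/2)
6*(x + l(9)) = 6*(157 + (-¾ + 9 - I/2)) = 6*(157 + (33/4 - I/2)) = 6*(661/4 - I/2) = 1983/2 - 3*I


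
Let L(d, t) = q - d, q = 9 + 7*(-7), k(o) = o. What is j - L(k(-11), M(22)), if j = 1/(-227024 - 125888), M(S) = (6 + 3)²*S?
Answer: 10234447/352912 ≈ 29.000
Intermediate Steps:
q = -40 (q = 9 - 49 = -40)
M(S) = 81*S (M(S) = 9²*S = 81*S)
L(d, t) = -40 - d
j = -1/352912 (j = 1/(-352912) = -1/352912 ≈ -2.8336e-6)
j - L(k(-11), M(22)) = -1/352912 - (-40 - 1*(-11)) = -1/352912 - (-40 + 11) = -1/352912 - 1*(-29) = -1/352912 + 29 = 10234447/352912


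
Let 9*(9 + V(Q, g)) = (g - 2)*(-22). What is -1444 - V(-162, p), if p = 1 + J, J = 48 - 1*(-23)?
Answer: -11375/9 ≈ -1263.9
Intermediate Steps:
J = 71 (J = 48 + 23 = 71)
p = 72 (p = 1 + 71 = 72)
V(Q, g) = -37/9 - 22*g/9 (V(Q, g) = -9 + ((g - 2)*(-22))/9 = -9 + ((-2 + g)*(-22))/9 = -9 + (44 - 22*g)/9 = -9 + (44/9 - 22*g/9) = -37/9 - 22*g/9)
-1444 - V(-162, p) = -1444 - (-37/9 - 22/9*72) = -1444 - (-37/9 - 176) = -1444 - 1*(-1621/9) = -1444 + 1621/9 = -11375/9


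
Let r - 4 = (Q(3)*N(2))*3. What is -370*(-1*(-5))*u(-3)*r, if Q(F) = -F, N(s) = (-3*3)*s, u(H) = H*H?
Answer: -2763900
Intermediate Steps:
u(H) = H²
N(s) = -9*s
r = 166 (r = 4 + ((-1*3)*(-9*2))*3 = 4 - 3*(-18)*3 = 4 + 54*3 = 4 + 162 = 166)
-370*(-1*(-5))*u(-3)*r = -370*-1*(-5)*(-3)²*166 = -370*5*9*166 = -16650*166 = -370*7470 = -2763900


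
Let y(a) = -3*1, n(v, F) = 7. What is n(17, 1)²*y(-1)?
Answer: -147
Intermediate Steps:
y(a) = -3
n(17, 1)²*y(-1) = 7²*(-3) = 49*(-3) = -147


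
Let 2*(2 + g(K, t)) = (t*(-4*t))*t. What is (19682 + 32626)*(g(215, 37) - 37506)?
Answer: -7261082712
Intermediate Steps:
g(K, t) = -2 - 2*t³ (g(K, t) = -2 + ((t*(-4*t))*t)/2 = -2 + ((-4*t²)*t)/2 = -2 + (-4*t³)/2 = -2 - 2*t³)
(19682 + 32626)*(g(215, 37) - 37506) = (19682 + 32626)*((-2 - 2*37³) - 37506) = 52308*((-2 - 2*50653) - 37506) = 52308*((-2 - 101306) - 37506) = 52308*(-101308 - 37506) = 52308*(-138814) = -7261082712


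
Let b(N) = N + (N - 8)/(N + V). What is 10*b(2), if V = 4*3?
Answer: 110/7 ≈ 15.714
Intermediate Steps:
V = 12
b(N) = N + (-8 + N)/(12 + N) (b(N) = N + (N - 8)/(N + 12) = N + (-8 + N)/(12 + N))
10*b(2) = 10*((-8 + 2² + 13*2)/(12 + 2)) = 10*((-8 + 4 + 26)/14) = 10*((1/14)*22) = 10*(11/7) = 110/7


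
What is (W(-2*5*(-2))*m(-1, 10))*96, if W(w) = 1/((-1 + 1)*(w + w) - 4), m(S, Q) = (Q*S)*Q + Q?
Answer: 2160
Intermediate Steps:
m(S, Q) = Q + S*Q**2 (m(S, Q) = S*Q**2 + Q = Q + S*Q**2)
W(w) = -1/4 (W(w) = 1/(0*(2*w) - 4) = 1/(0 - 4) = 1/(-4) = -1/4)
(W(-2*5*(-2))*m(-1, 10))*96 = -5*(1 + 10*(-1))/2*96 = -5*(1 - 10)/2*96 = -5*(-9)/2*96 = -1/4*(-90)*96 = (45/2)*96 = 2160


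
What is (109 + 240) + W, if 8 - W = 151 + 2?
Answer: 204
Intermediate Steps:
W = -145 (W = 8 - (151 + 2) = 8 - 1*153 = 8 - 153 = -145)
(109 + 240) + W = (109 + 240) - 145 = 349 - 145 = 204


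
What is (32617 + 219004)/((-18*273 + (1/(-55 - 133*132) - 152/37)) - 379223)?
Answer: -231036389232/352715292373 ≈ -0.65502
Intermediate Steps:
(32617 + 219004)/((-18*273 + (1/(-55 - 133*132) - 152/37)) - 379223) = 251621/((-4914 + ((1/132)/(-188) - 152*1/37)) - 379223) = 251621/((-4914 + (-1/188*1/132 - 152/37)) - 379223) = 251621/((-4914 + (-1/24816 - 152/37)) - 379223) = 251621/((-4914 - 3772069/918192) - 379223) = 251621/(-4515767557/918192 - 379223) = 251621/(-352715292373/918192) = 251621*(-918192/352715292373) = -231036389232/352715292373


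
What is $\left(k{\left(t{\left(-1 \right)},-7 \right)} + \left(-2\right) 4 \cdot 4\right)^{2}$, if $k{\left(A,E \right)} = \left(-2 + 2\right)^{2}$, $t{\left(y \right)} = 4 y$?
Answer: $1024$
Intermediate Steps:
$k{\left(A,E \right)} = 0$ ($k{\left(A,E \right)} = 0^{2} = 0$)
$\left(k{\left(t{\left(-1 \right)},-7 \right)} + \left(-2\right) 4 \cdot 4\right)^{2} = \left(0 + \left(-2\right) 4 \cdot 4\right)^{2} = \left(0 - 32\right)^{2} = \left(-32\right)^{2} = 1024$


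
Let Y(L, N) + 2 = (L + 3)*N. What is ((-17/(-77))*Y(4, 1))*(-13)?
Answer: -1105/77 ≈ -14.351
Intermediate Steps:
Y(L, N) = -2 + N*(3 + L) (Y(L, N) = -2 + (L + 3)*N = -2 + (3 + L)*N = -2 + N*(3 + L))
((-17/(-77))*Y(4, 1))*(-13) = ((-17/(-77))*(-2 + 3*1 + 4*1))*(-13) = ((-17*(-1/77))*(-2 + 3 + 4))*(-13) = ((17/77)*5)*(-13) = (85/77)*(-13) = -1105/77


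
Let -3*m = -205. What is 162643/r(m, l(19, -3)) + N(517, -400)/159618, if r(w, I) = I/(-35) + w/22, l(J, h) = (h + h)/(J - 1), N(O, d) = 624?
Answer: 3331629880826/63820597 ≈ 52203.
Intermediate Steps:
m = 205/3 (m = -1/3*(-205) = 205/3 ≈ 68.333)
l(J, h) = 2*h/(-1 + J) (l(J, h) = (2*h)/(-1 + J) = 2*h/(-1 + J))
r(w, I) = -I/35 + w/22 (r(w, I) = I*(-1/35) + w*(1/22) = -I/35 + w/22)
162643/r(m, l(19, -3)) + N(517, -400)/159618 = 162643/(-2*(-3)/(35*(-1 + 19)) + (1/22)*(205/3)) + 624/159618 = 162643/(-2*(-3)/(35*18) + 205/66) + 624*(1/159618) = 162643/(-2*(-3)/(35*18) + 205/66) + 104/26603 = 162643/(-1/35*(-1/3) + 205/66) + 104/26603 = 162643/(1/105 + 205/66) + 104/26603 = 162643/(2399/770) + 104/26603 = 162643*(770/2399) + 104/26603 = 125235110/2399 + 104/26603 = 3331629880826/63820597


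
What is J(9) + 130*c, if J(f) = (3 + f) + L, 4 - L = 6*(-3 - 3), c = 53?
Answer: 6942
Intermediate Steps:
L = 40 (L = 4 - 6*(-3 - 3) = 4 - 6*(-6) = 4 - 1*(-36) = 4 + 36 = 40)
J(f) = 43 + f (J(f) = (3 + f) + 40 = 43 + f)
J(9) + 130*c = (43 + 9) + 130*53 = 52 + 6890 = 6942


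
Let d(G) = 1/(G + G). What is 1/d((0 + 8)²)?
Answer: 128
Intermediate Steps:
d(G) = 1/(2*G)
1/d((0 + 8)²) = 1/(1/(2*((0 + 8)²))) = 1/(1/(2*(8²))) = 1/((½)/64) = 1/((½)*(1/64)) = 1/(1/128) = 128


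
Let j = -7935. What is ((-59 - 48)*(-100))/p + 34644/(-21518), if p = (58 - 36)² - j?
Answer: -30712618/90580021 ≈ -0.33907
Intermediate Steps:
p = 8419 (p = (58 - 36)² - 1*(-7935) = 22² + 7935 = 484 + 7935 = 8419)
((-59 - 48)*(-100))/p + 34644/(-21518) = ((-59 - 48)*(-100))/8419 + 34644/(-21518) = -107*(-100)*(1/8419) + 34644*(-1/21518) = 10700*(1/8419) - 17322/10759 = 10700/8419 - 17322/10759 = -30712618/90580021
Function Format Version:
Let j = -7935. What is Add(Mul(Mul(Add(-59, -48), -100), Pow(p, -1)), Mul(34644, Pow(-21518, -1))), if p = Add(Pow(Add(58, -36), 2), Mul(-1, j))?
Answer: Rational(-30712618, 90580021) ≈ -0.33907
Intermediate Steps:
p = 8419 (p = Add(Pow(Add(58, -36), 2), Mul(-1, -7935)) = Add(Pow(22, 2), 7935) = Add(484, 7935) = 8419)
Add(Mul(Mul(Add(-59, -48), -100), Pow(p, -1)), Mul(34644, Pow(-21518, -1))) = Add(Mul(Mul(Add(-59, -48), -100), Pow(8419, -1)), Mul(34644, Pow(-21518, -1))) = Add(Mul(Mul(-107, -100), Rational(1, 8419)), Mul(34644, Rational(-1, 21518))) = Add(Mul(10700, Rational(1, 8419)), Rational(-17322, 10759)) = Add(Rational(10700, 8419), Rational(-17322, 10759)) = Rational(-30712618, 90580021)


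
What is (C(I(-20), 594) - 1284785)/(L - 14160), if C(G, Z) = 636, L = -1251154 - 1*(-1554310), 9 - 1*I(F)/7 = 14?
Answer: -1284149/288996 ≈ -4.4435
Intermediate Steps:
I(F) = -35 (I(F) = 63 - 7*14 = 63 - 98 = -35)
L = 303156 (L = -1251154 + 1554310 = 303156)
(C(I(-20), 594) - 1284785)/(L - 14160) = (636 - 1284785)/(303156 - 14160) = -1284149/288996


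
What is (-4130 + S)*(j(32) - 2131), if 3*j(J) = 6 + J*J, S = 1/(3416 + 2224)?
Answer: 124921426237/16920 ≈ 7.3831e+6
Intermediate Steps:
S = 1/5640 ≈ 0.00017730
j(J) = 2 + J**2/3 (j(J) = (6 + J*J)/3 = (6 + J**2)/3 = 2 + J**2/3)
(-4130 + S)*(j(32) - 2131) = (-4130 + 1/5640)*((2 + (1/3)*32**2) - 2131) = -23293199*((2 + (1/3)*1024) - 2131)/5640 = -23293199*((2 + 1024/3) - 2131)/5640 = -23293199*(1030/3 - 2131)/5640 = -23293199/5640*(-5363/3) = 124921426237/16920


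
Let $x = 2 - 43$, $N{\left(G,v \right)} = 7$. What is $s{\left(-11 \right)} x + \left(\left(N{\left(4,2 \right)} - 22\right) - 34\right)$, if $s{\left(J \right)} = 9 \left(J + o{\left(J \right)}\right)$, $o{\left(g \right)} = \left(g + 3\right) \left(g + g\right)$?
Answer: $-60934$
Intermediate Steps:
$o{\left(g \right)} = 2 g \left(3 + g\right)$ ($o{\left(g \right)} = \left(3 + g\right) 2 g = 2 g \left(3 + g\right)$)
$s{\left(J \right)} = 9 J + 18 J \left(3 + J\right)$ ($s{\left(J \right)} = 9 \left(J + 2 J \left(3 + J\right)\right) = 9 J + 18 J \left(3 + J\right)$)
$x = -41$ ($x = 2 - 43 = -41$)
$s{\left(-11 \right)} x + \left(\left(N{\left(4,2 \right)} - 22\right) - 34\right) = 9 \left(-11\right) \left(7 + 2 \left(-11\right)\right) \left(-41\right) + \left(\left(7 - 22\right) - 34\right) = 9 \left(-11\right) \left(7 - 22\right) \left(-41\right) - 49 = 9 \left(-11\right) \left(-15\right) \left(-41\right) - 49 = 1485 \left(-41\right) - 49 = -60885 - 49 = -60934$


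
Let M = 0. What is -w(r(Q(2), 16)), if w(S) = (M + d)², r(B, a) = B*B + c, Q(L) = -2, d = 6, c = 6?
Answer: -36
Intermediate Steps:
r(B, a) = 6 + B² (r(B, a) = B*B + 6 = B² + 6 = 6 + B²)
w(S) = 36 (w(S) = (0 + 6)² = 6² = 36)
-w(r(Q(2), 16)) = -1*36 = -36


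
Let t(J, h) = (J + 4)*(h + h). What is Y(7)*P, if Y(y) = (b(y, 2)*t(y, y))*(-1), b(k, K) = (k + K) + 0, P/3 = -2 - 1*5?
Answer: 29106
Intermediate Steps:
P = -21 (P = 3*(-2 - 1*5) = 3*(-2 - 5) = 3*(-7) = -21)
t(J, h) = 2*h*(4 + J) (t(J, h) = (4 + J)*(2*h) = 2*h*(4 + J))
b(k, K) = K + k (b(k, K) = (K + k) + 0 = K + k)
Y(y) = -2*y*(2 + y)*(4 + y) (Y(y) = ((2 + y)*(2*y*(4 + y)))*(-1) = (2*y*(2 + y)*(4 + y))*(-1) = -2*y*(2 + y)*(4 + y))
Y(7)*P = -2*7*(2 + 7)*(4 + 7)*(-21) = -2*7*9*11*(-21) = -1386*(-21) = 29106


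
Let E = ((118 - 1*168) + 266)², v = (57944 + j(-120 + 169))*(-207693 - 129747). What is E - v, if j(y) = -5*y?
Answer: 19469997216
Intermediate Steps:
v = -19469950560 (v = (57944 - 5*(-120 + 169))*(-207693 - 129747) = (57944 - 5*49)*(-337440) = (57944 - 245)*(-337440) = 57699*(-337440) = -19469950560)
E = 46656 (E = ((118 - 168) + 266)² = (-50 + 266)² = 216² = 46656)
E - v = 46656 - 1*(-19469950560) = 46656 + 19469950560 = 19469997216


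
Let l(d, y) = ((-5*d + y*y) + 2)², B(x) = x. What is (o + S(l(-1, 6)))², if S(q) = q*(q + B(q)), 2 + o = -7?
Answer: 46752678033649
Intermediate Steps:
o = -9 (o = -2 - 7 = -9)
l(d, y) = (2 + y² - 5*d)² (l(d, y) = ((-5*d + y²) + 2)² = ((y² - 5*d) + 2)² = (2 + y² - 5*d)²)
S(q) = 2*q² (S(q) = q*(q + q) = q*(2*q) = 2*q²)
(o + S(l(-1, 6)))² = (-9 + 2*((2 + 6² - 5*(-1))²)²)² = (-9 + 2*((2 + 36 + 5)²)²)² = (-9 + 2*(43²)²)² = (-9 + 2*1849²)² = (-9 + 2*3418801)² = (-9 + 6837602)² = 6837593² = 46752678033649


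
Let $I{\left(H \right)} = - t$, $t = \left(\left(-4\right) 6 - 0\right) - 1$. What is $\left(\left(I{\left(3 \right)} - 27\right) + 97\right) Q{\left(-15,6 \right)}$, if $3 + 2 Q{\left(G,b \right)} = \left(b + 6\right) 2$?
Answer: $\frac{1995}{2} \approx 997.5$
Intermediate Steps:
$Q{\left(G,b \right)} = \frac{9}{2} + b$ ($Q{\left(G,b \right)} = - \frac{3}{2} + \frac{\left(b + 6\right) 2}{2} = - \frac{3}{2} + \frac{\left(6 + b\right) 2}{2} = - \frac{3}{2} + \frac{12 + 2 b}{2} = - \frac{3}{2} + \left(6 + b\right) = \frac{9}{2} + b$)
$t = -25$ ($t = \left(-24 + 0\right) - 1 = -24 - 1 = -25$)
$I{\left(H \right)} = 25$ ($I{\left(H \right)} = \left(-1\right) \left(-25\right) = 25$)
$\left(\left(I{\left(3 \right)} - 27\right) + 97\right) Q{\left(-15,6 \right)} = \left(\left(25 - 27\right) + 97\right) \left(\frac{9}{2} + 6\right) = \left(\left(25 - 27\right) + 97\right) \frac{21}{2} = \left(-2 + 97\right) \frac{21}{2} = 95 \cdot \frac{21}{2} = \frac{1995}{2}$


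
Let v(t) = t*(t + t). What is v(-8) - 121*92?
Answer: -11004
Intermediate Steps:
v(t) = 2*t² (v(t) = t*(2*t) = 2*t²)
v(-8) - 121*92 = 2*(-8)² - 121*92 = 2*64 - 11132 = 128 - 11132 = -11004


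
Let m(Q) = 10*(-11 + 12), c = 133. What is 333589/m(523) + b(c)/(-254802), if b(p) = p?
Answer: 21249785762/637005 ≈ 33359.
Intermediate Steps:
m(Q) = 10 (m(Q) = 10*1 = 10)
333589/m(523) + b(c)/(-254802) = 333589/10 + 133/(-254802) = 333589*(1/10) + 133*(-1/254802) = 333589/10 - 133/254802 = 21249785762/637005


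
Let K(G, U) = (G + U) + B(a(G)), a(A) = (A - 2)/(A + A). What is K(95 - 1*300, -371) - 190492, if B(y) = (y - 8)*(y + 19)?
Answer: -32143105581/168100 ≈ -1.9121e+5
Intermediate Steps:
a(A) = (-2 + A)/(2*A) (a(A) = (-2 + A)/((2*A)) = (-2 + A)*(1/(2*A)) = (-2 + A)/(2*A))
B(y) = (-8 + y)*(19 + y)
K(G, U) = -152 + G + U + (-2 + G)**2/(4*G**2) + 11*(-2 + G)/(2*G) (K(G, U) = (G + U) + (-152 + ((-2 + G)/(2*G))**2 + 11*((-2 + G)/(2*G))) = (G + U) + (-152 + (-2 + G)**2/(4*G**2) + 11*(-2 + G)/(2*G)) = -152 + G + U + (-2 + G)**2/(4*G**2) + 11*(-2 + G)/(2*G))
K(95 - 1*300, -371) - 190492 = (-293/2 + (95 - 1*300) - 371 - 11/(95 - 1*300) + (-2 + (95 - 1*300))**2/(4*(95 - 1*300)**2)) - 190492 = (-293/2 + (95 - 300) - 371 - 11/(95 - 300) + (-2 + (95 - 300))**2/(4*(95 - 300)**2)) - 190492 = (-293/2 - 205 - 371 - 11/(-205) + (1/4)*(-2 - 205)**2/(-205)**2) - 190492 = (-293/2 - 205 - 371 - 11*(-1/205) + (1/4)*(1/42025)*(-207)**2) - 190492 = (-293/2 - 205 - 371 + 11/205 + (1/4)*(1/42025)*42849) - 190492 = (-293/2 - 205 - 371 + 11/205 + 42849/168100) - 190492 = -121400381/168100 - 190492 = -32143105581/168100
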